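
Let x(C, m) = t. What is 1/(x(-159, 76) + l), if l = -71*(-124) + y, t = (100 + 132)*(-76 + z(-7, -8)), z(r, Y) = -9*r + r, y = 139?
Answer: 1/4303 ≈ 0.00023240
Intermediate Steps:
z(r, Y) = -8*r
t = -4640 (t = (100 + 132)*(-76 - 8*(-7)) = 232*(-76 + 56) = 232*(-20) = -4640)
x(C, m) = -4640
l = 8943 (l = -71*(-124) + 139 = 8804 + 139 = 8943)
1/(x(-159, 76) + l) = 1/(-4640 + 8943) = 1/4303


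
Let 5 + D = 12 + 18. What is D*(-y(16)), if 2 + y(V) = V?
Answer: -350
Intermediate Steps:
D = 25 (D = -5 + (12 + 18) = -5 + 30 = 25)
y(V) = -2 + V
D*(-y(16)) = 25*(-(-2 + 16)) = 25*(-1*14) = 25*(-14) = -350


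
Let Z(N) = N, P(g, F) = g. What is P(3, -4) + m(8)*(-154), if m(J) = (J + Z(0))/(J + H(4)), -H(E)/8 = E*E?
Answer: 199/15 ≈ 13.267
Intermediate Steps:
H(E) = -8*E² (H(E) = -8*E*E = -8*E²)
m(J) = J/(-128 + J) (m(J) = (J + 0)/(J - 8*4²) = J/(J - 8*16) = J/(J - 128) = J/(-128 + J))
P(3, -4) + m(8)*(-154) = 3 + (8/(-128 + 8))*(-154) = 3 + (8/(-120))*(-154) = 3 + (8*(-1/120))*(-154) = 3 - 1/15*(-154) = 3 + 154/15 = 199/15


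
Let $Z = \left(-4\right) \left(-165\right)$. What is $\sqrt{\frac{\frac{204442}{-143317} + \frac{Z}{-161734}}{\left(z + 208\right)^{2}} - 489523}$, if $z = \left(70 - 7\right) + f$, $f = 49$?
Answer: $\frac{i \sqrt{1165692373461528648001093886}}{48798382480} \approx 699.66 i$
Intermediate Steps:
$Z = 660$
$z = 112$ ($z = \left(70 - 7\right) + 49 = 63 + 49 = 112$)
$\sqrt{\frac{\frac{204442}{-143317} + \frac{Z}{-161734}}{\left(z + 208\right)^{2}} - 489523} = \sqrt{\frac{\frac{204442}{-143317} + \frac{660}{-161734}}{\left(112 + 208\right)^{2}} - 489523} = \sqrt{\frac{204442 \left(- \frac{1}{143317}\right) + 660 \left(- \frac{1}{161734}\right)}{320^{2}} - 489523} = \sqrt{\frac{- \frac{204442}{143317} - \frac{330}{80867}}{102400} - 489523} = \sqrt{\left(- \frac{16579905824}{11589615839}\right) \frac{1}{102400} - 489523} = \sqrt{- \frac{518122057}{37086770684800} - 489523} = \sqrt{- \frac{18154827246453472457}{37086770684800}} = \frac{i \sqrt{1165692373461528648001093886}}{48798382480}$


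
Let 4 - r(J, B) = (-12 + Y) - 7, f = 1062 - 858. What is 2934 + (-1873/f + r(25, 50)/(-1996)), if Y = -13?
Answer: 297733001/101796 ≈ 2924.8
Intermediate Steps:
f = 204
r(J, B) = 36 (r(J, B) = 4 - ((-12 - 13) - 7) = 4 - (-25 - 7) = 4 - 1*(-32) = 4 + 32 = 36)
2934 + (-1873/f + r(25, 50)/(-1996)) = 2934 + (-1873/204 + 36/(-1996)) = 2934 + (-1873*1/204 + 36*(-1/1996)) = 2934 + (-1873/204 - 9/499) = 2934 - 936463/101796 = 297733001/101796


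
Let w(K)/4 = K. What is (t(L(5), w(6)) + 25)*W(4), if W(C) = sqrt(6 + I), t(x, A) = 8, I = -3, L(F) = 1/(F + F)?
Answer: 33*sqrt(3) ≈ 57.158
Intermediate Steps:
w(K) = 4*K
L(F) = 1/(2*F)
W(C) = sqrt(3) (W(C) = sqrt(6 - 3) = sqrt(3))
(t(L(5), w(6)) + 25)*W(4) = (8 + 25)*sqrt(3) = 33*sqrt(3)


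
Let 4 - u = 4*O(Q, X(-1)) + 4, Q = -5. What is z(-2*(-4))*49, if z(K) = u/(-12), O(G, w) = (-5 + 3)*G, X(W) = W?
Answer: 490/3 ≈ 163.33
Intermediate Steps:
O(G, w) = -2*G
u = -40 (u = 4 - (4*(-2*(-5)) + 4) = 4 - (4*10 + 4) = 4 - (40 + 4) = 4 - 1*44 = 4 - 44 = -40)
z(K) = 10/3 (z(K) = -40/(-12) = -40*(-1/12) = 10/3)
z(-2*(-4))*49 = (10/3)*49 = 490/3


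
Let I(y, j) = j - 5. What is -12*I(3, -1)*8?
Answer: 576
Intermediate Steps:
I(y, j) = -5 + j
-12*I(3, -1)*8 = -12*(-5 - 1)*8 = -12*(-6)*8 = 72*8 = 576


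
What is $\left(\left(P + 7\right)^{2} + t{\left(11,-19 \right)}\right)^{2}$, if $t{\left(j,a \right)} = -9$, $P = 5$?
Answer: $18225$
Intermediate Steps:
$\left(\left(P + 7\right)^{2} + t{\left(11,-19 \right)}\right)^{2} = \left(\left(5 + 7\right)^{2} - 9\right)^{2} = \left(12^{2} - 9\right)^{2} = \left(144 - 9\right)^{2} = 135^{2} = 18225$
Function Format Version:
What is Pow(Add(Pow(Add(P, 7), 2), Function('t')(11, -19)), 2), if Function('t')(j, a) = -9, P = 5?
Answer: 18225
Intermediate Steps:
Pow(Add(Pow(Add(P, 7), 2), Function('t')(11, -19)), 2) = Pow(Add(Pow(Add(5, 7), 2), -9), 2) = Pow(Add(Pow(12, 2), -9), 2) = Pow(Add(144, -9), 2) = Pow(135, 2) = 18225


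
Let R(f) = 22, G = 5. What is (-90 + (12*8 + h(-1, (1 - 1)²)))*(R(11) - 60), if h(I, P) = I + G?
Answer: -380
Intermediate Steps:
h(I, P) = 5 + I (h(I, P) = I + 5 = 5 + I)
(-90 + (12*8 + h(-1, (1 - 1)²)))*(R(11) - 60) = (-90 + (12*8 + (5 - 1)))*(22 - 60) = (-90 + (96 + 4))*(-38) = (-90 + 100)*(-38) = 10*(-38) = -380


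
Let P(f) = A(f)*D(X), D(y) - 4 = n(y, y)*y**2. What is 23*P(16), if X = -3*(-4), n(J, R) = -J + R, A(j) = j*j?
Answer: 23552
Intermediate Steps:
A(j) = j**2
n(J, R) = R - J
X = 12
D(y) = 4 (D(y) = 4 + (y - y)*y**2 = 4 + 0*y**2 = 4 + 0 = 4)
P(f) = 4*f**2 (P(f) = f**2*4 = 4*f**2)
23*P(16) = 23*(4*16**2) = 23*(4*256) = 23*1024 = 23552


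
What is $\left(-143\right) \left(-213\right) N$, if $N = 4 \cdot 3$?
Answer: $365508$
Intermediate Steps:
$N = 12$
$\left(-143\right) \left(-213\right) N = \left(-143\right) \left(-213\right) 12 = 30459 \cdot 12 = 365508$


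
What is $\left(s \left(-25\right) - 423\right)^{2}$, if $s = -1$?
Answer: $158404$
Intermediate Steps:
$\left(s \left(-25\right) - 423\right)^{2} = \left(\left(-1\right) \left(-25\right) - 423\right)^{2} = \left(25 - 423\right)^{2} = \left(-398\right)^{2} = 158404$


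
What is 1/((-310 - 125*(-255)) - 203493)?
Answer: -1/171928 ≈ -5.8164e-6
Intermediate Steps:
1/((-310 - 125*(-255)) - 203493) = 1/((-310 + 31875) - 203493) = 1/(31565 - 203493) = 1/(-171928) = -1/171928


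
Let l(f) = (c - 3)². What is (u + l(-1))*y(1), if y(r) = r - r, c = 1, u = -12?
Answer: 0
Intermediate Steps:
l(f) = 4 (l(f) = (1 - 3)² = (-2)² = 4)
y(r) = 0
(u + l(-1))*y(1) = (-12 + 4)*0 = -8*0 = 0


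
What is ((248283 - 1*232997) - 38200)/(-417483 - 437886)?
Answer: 2546/95041 ≈ 0.026788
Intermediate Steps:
((248283 - 1*232997) - 38200)/(-417483 - 437886) = ((248283 - 232997) - 38200)/(-855369) = (15286 - 38200)*(-1/855369) = -22914*(-1/855369) = 2546/95041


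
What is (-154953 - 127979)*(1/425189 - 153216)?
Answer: 18431819552377036/425189 ≈ 4.3350e+10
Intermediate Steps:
(-154953 - 127979)*(1/425189 - 153216) = -282932*(1/425189 - 153216) = -282932*(-65145757823/425189) = 18431819552377036/425189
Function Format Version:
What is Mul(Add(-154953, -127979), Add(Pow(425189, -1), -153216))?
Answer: Rational(18431819552377036, 425189) ≈ 4.3350e+10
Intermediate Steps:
Mul(Add(-154953, -127979), Add(Pow(425189, -1), -153216)) = Mul(-282932, Add(Rational(1, 425189), -153216)) = Mul(-282932, Rational(-65145757823, 425189)) = Rational(18431819552377036, 425189)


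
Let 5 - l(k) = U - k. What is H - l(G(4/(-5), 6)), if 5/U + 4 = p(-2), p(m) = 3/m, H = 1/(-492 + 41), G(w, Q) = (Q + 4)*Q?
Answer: -29726/451 ≈ -65.911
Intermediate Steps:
G(w, Q) = Q*(4 + Q) (G(w, Q) = (4 + Q)*Q = Q*(4 + Q))
H = -1/451 (H = 1/(-451) = -1/451 ≈ -0.0022173)
U = -10/11 (U = 5/(-4 + 3/(-2)) = 5/(-4 + 3*(-½)) = 5/(-4 - 3/2) = 5/(-11/2) = 5*(-2/11) = -10/11 ≈ -0.90909)
l(k) = 65/11 + k (l(k) = 5 - (-10/11 - k) = 5 + (10/11 + k) = 65/11 + k)
H - l(G(4/(-5), 6)) = -1/451 - (65/11 + 6*(4 + 6)) = -1/451 - (65/11 + 6*10) = -1/451 - (65/11 + 60) = -1/451 - 1*725/11 = -1/451 - 725/11 = -29726/451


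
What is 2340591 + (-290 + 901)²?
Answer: 2713912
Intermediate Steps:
2340591 + (-290 + 901)² = 2340591 + 611² = 2340591 + 373321 = 2713912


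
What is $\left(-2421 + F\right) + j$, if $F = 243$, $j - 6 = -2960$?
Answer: $-5132$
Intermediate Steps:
$j = -2954$ ($j = 6 - 2960 = -2954$)
$\left(-2421 + F\right) + j = \left(-2421 + 243\right) - 2954 = -2178 - 2954 = -5132$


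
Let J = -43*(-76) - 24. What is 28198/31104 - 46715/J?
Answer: -170193631/12612672 ≈ -13.494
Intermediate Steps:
J = 3244 (J = 3268 - 24 = 3244)
28198/31104 - 46715/J = 28198/31104 - 46715/3244 = 28198*(1/31104) - 46715*1/3244 = 14099/15552 - 46715/3244 = -170193631/12612672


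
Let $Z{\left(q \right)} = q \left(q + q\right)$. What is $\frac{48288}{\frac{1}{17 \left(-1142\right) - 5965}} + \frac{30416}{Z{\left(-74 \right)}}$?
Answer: $- \frac{1677711073286}{1369} \approx -1.2255 \cdot 10^{9}$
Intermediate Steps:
$Z{\left(q \right)} = 2 q^{2}$ ($Z{\left(q \right)} = q 2 q = 2 q^{2}$)
$\frac{48288}{\frac{1}{17 \left(-1142\right) - 5965}} + \frac{30416}{Z{\left(-74 \right)}} = \frac{48288}{\frac{1}{17 \left(-1142\right) - 5965}} + \frac{30416}{2 \left(-74\right)^{2}} = \frac{48288}{\frac{1}{-19414 - 5965}} + \frac{30416}{2 \cdot 5476} = \frac{48288}{\frac{1}{-25379}} + \frac{30416}{10952} = \frac{48288}{- \frac{1}{25379}} + 30416 \cdot \frac{1}{10952} = 48288 \left(-25379\right) + \frac{3802}{1369} = -1225501152 + \frac{3802}{1369} = - \frac{1677711073286}{1369}$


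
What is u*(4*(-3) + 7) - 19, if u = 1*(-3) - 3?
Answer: 11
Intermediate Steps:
u = -6 (u = -3 - 3 = -6)
u*(4*(-3) + 7) - 19 = -6*(4*(-3) + 7) - 19 = -6*(-12 + 7) - 19 = -6*(-5) - 19 = 30 - 19 = 11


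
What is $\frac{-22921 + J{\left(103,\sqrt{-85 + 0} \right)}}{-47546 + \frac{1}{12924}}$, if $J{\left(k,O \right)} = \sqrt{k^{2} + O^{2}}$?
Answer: $\frac{296231004}{614484503} - \frac{25848 \sqrt{2631}}{614484503} \approx 0.47992$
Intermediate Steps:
$J{\left(k,O \right)} = \sqrt{O^{2} + k^{2}}$
$\frac{-22921 + J{\left(103,\sqrt{-85 + 0} \right)}}{-47546 + \frac{1}{12924}} = \frac{-22921 + \sqrt{\left(\sqrt{-85 + 0}\right)^{2} + 103^{2}}}{-47546 + \frac{1}{12924}} = \frac{-22921 + \sqrt{\left(\sqrt{-85}\right)^{2} + 10609}}{-47546 + \frac{1}{12924}} = \frac{-22921 + \sqrt{\left(i \sqrt{85}\right)^{2} + 10609}}{- \frac{614484503}{12924}} = \left(-22921 + \sqrt{-85 + 10609}\right) \left(- \frac{12924}{614484503}\right) = \left(-22921 + \sqrt{10524}\right) \left(- \frac{12924}{614484503}\right) = \left(-22921 + 2 \sqrt{2631}\right) \left(- \frac{12924}{614484503}\right) = \frac{296231004}{614484503} - \frac{25848 \sqrt{2631}}{614484503}$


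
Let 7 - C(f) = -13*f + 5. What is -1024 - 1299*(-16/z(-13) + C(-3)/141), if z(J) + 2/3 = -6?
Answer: -893171/235 ≈ -3800.7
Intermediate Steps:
z(J) = -20/3 (z(J) = -⅔ - 6 = -20/3)
C(f) = 2 + 13*f (C(f) = 7 - (-13*f + 5) = 7 - (5 - 13*f) = 7 + (-5 + 13*f) = 2 + 13*f)
-1024 - 1299*(-16/z(-13) + C(-3)/141) = -1024 - 1299*(-16/(-20/3) + (2 + 13*(-3))/141) = -1024 - 1299*(-16*(-3/20) + (2 - 39)*(1/141)) = -1024 - 1299*(12/5 - 37*1/141) = -1024 - 1299*(12/5 - 37/141) = -1024 - 1299*1507/705 = -1024 - 652531/235 = -893171/235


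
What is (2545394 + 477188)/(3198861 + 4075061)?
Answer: 1511291/3636961 ≈ 0.41554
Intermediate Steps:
(2545394 + 477188)/(3198861 + 4075061) = 3022582/7273922 = 3022582*(1/7273922) = 1511291/3636961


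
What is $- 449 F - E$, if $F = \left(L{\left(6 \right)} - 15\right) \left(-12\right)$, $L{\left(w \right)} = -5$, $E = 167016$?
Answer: $-274776$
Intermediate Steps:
$F = 240$ ($F = \left(-5 - 15\right) \left(-12\right) = \left(-20\right) \left(-12\right) = 240$)
$- 449 F - E = \left(-449\right) 240 - 167016 = -107760 - 167016 = -274776$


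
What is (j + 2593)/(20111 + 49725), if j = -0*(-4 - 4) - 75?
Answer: 1259/34918 ≈ 0.036056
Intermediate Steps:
j = -75 (j = -0*(-8) - 75 = -81*0 - 75 = 0 - 75 = -75)
(j + 2593)/(20111 + 49725) = (-75 + 2593)/(20111 + 49725) = 2518/69836 = 2518*(1/69836) = 1259/34918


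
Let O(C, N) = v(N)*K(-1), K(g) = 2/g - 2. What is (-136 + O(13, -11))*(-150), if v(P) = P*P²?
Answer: -778200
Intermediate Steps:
K(g) = -2 + 2/g
v(P) = P³
O(C, N) = -4*N³ (O(C, N) = N³*(-2 + 2/(-1)) = N³*(-2 + 2*(-1)) = N³*(-2 - 2) = N³*(-4) = -4*N³)
(-136 + O(13, -11))*(-150) = (-136 - 4*(-11)³)*(-150) = (-136 - 4*(-1331))*(-150) = (-136 + 5324)*(-150) = 5188*(-150) = -778200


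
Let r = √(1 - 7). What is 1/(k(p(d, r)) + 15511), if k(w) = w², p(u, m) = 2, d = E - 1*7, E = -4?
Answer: 1/15515 ≈ 6.4454e-5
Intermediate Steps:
r = I*√6 (r = √(-6) = I*√6 ≈ 2.4495*I)
d = -11 (d = -4 - 1*7 = -4 - 7 = -11)
1/(k(p(d, r)) + 15511) = 1/(2² + 15511) = 1/(4 + 15511) = 1/15515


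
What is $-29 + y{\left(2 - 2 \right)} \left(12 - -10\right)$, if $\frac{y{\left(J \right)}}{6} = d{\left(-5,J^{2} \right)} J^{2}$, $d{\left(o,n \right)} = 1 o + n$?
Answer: $-29$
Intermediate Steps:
$d{\left(o,n \right)} = n + o$ ($d{\left(o,n \right)} = o + n = n + o$)
$y{\left(J \right)} = 6 J^{2} \left(-5 + J^{2}\right)$ ($y{\left(J \right)} = 6 \left(J^{2} - 5\right) J^{2} = 6 \left(-5 + J^{2}\right) J^{2} = 6 J^{2} \left(-5 + J^{2}\right)$)
$-29 + y{\left(2 - 2 \right)} \left(12 - -10\right) = -29 + 6 \left(2 - 2\right)^{2} \left(-5 + \left(2 - 2\right)^{2}\right) \left(12 - -10\right) = -29 + 6 \cdot 0^{2} \left(-5 + 0^{2}\right) \left(12 + 10\right) = -29 + 6 \cdot 0 \left(-5 + 0\right) 22 = -29 + 6 \cdot 0 \left(-5\right) 22 = -29 + 0 \cdot 22 = -29 + 0 = -29$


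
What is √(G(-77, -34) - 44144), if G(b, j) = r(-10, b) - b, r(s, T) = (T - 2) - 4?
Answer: 5*I*√1766 ≈ 210.12*I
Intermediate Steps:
r(s, T) = -6 + T (r(s, T) = (-2 + T) - 4 = -6 + T)
G(b, j) = -6 (G(b, j) = (-6 + b) - b = -6)
√(G(-77, -34) - 44144) = √(-6 - 44144) = √(-44150) = 5*I*√1766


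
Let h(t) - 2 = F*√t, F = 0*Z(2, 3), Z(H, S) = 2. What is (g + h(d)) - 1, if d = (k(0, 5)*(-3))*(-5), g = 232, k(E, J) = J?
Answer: 233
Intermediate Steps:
F = 0 (F = 0*2 = 0)
d = 75 (d = (5*(-3))*(-5) = -15*(-5) = 75)
h(t) = 2 (h(t) = 2 + 0*√t = 2 + 0 = 2)
(g + h(d)) - 1 = (232 + 2) - 1 = 234 - 1 = 233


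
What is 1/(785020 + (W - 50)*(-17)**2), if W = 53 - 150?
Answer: 1/742537 ≈ 1.3467e-6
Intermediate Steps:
W = -97
1/(785020 + (W - 50)*(-17)**2) = 1/(785020 + (-97 - 50)*(-17)**2) = 1/(785020 - 147*289) = 1/(785020 - 42483) = 1/742537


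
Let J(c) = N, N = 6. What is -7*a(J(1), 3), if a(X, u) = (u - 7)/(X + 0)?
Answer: 14/3 ≈ 4.6667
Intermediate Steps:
J(c) = 6
a(X, u) = (-7 + u)/X
-7*a(J(1), 3) = -7*(-7 + 3)/6 = -7*(-4)/6 = -7*(-⅔) = 14/3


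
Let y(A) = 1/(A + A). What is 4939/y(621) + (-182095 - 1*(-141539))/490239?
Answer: 3007242662326/490239 ≈ 6.1342e+6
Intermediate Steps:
y(A) = 1/(2*A)
4939/y(621) + (-182095 - 1*(-141539))/490239 = 4939/(((½)/621)) + (-182095 - 1*(-141539))/490239 = 4939/(((½)*(1/621))) + (-182095 + 141539)*(1/490239) = 4939/(1/1242) - 40556*1/490239 = 4939*1242 - 40556/490239 = 6134238 - 40556/490239 = 3007242662326/490239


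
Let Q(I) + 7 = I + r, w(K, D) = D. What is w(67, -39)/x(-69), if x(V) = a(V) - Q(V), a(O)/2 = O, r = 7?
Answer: 13/23 ≈ 0.56522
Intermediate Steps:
a(O) = 2*O
Q(I) = I (Q(I) = -7 + (I + 7) = -7 + (7 + I) = I)
x(V) = V (x(V) = 2*V - V = V)
w(67, -39)/x(-69) = -39/(-69) = -39*(-1/69) = 13/23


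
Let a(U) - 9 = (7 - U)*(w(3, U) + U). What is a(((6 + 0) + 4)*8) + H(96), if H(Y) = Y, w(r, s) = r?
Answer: -5954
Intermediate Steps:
a(U) = 9 + (3 + U)*(7 - U) (a(U) = 9 + (7 - U)*(3 + U) = 9 + (3 + U)*(7 - U))
a(((6 + 0) + 4)*8) + H(96) = (30 - (((6 + 0) + 4)*8)² + 4*(((6 + 0) + 4)*8)) + 96 = (30 - ((6 + 4)*8)² + 4*((6 + 4)*8)) + 96 = (30 - (10*8)² + 4*(10*8)) + 96 = (30 - 1*80² + 4*80) + 96 = (30 - 1*6400 + 320) + 96 = (30 - 6400 + 320) + 96 = -6050 + 96 = -5954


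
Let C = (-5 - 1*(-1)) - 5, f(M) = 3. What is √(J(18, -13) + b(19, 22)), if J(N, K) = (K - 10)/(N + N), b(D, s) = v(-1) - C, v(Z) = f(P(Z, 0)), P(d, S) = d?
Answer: √409/6 ≈ 3.3706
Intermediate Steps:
v(Z) = 3
C = -9 (C = (-5 + 1) - 5 = -4 - 5 = -9)
b(D, s) = 12 (b(D, s) = 3 - 1*(-9) = 3 + 9 = 12)
J(N, K) = (-10 + K)/(2*N) (J(N, K) = (-10 + K)/((2*N)) = (-10 + K)*(1/(2*N)) = (-10 + K)/(2*N))
√(J(18, -13) + b(19, 22)) = √((½)*(-10 - 13)/18 + 12) = √((½)*(1/18)*(-23) + 12) = √(-23/36 + 12) = √(409/36) = √409/6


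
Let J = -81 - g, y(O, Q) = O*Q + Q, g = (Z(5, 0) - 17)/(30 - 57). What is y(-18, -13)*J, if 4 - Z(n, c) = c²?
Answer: -486200/27 ≈ -18007.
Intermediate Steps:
Z(n, c) = 4 - c²
g = 13/27 (g = ((4 - 1*0²) - 17)/(30 - 57) = ((4 - 1*0) - 17)/(-27) = ((4 + 0) - 17)*(-1/27) = (4 - 17)*(-1/27) = -13*(-1/27) = 13/27 ≈ 0.48148)
y(O, Q) = Q + O*Q
J = -2200/27 (J = -81 - 1*13/27 = -81 - 13/27 = -2200/27 ≈ -81.481)
y(-18, -13)*J = -13*(1 - 18)*(-2200/27) = -13*(-17)*(-2200/27) = 221*(-2200/27) = -486200/27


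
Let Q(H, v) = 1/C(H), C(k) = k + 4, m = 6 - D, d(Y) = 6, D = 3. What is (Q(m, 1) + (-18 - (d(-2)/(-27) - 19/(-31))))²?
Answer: 1270067044/3814209 ≈ 332.98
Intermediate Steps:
m = 3 (m = 6 - 1*3 = 6 - 3 = 3)
C(k) = 4 + k
Q(H, v) = 1/(4 + H)
(Q(m, 1) + (-18 - (d(-2)/(-27) - 19/(-31))))² = (1/(4 + 3) + (-18 - (6/(-27) - 19/(-31))))² = (1/7 + (-18 - (6*(-1/27) - 19*(-1/31))))² = (⅐ + (-18 - (-2/9 + 19/31)))² = (⅐ + (-18 - 1*109/279))² = (⅐ + (-18 - 109/279))² = (⅐ - 5131/279)² = (-35638/1953)² = 1270067044/3814209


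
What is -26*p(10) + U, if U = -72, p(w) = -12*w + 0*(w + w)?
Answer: 3048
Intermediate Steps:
p(w) = -12*w (p(w) = -12*w + 0*(2*w) = -12*w + 0 = -12*w)
-26*p(10) + U = -(-312)*10 - 72 = -26*(-120) - 72 = 3120 - 72 = 3048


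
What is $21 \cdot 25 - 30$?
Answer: $495$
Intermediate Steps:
$21 \cdot 25 - 30 = 525 - 30 = 495$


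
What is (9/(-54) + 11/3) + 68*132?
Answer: 17959/2 ≈ 8979.5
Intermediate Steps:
(9/(-54) + 11/3) + 68*132 = (9*(-1/54) + 11*(⅓)) + 8976 = (-⅙ + 11/3) + 8976 = 7/2 + 8976 = 17959/2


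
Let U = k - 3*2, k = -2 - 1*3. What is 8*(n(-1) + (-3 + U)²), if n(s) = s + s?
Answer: 1552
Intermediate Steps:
n(s) = 2*s
k = -5 (k = -2 - 3 = -5)
U = -11 (U = -5 - 3*2 = -5 - 6 = -11)
8*(n(-1) + (-3 + U)²) = 8*(2*(-1) + (-3 - 11)²) = 8*(-2 + (-14)²) = 8*(-2 + 196) = 8*194 = 1552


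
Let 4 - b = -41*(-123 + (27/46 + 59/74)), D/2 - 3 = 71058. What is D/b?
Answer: -40315274/1413297 ≈ -28.526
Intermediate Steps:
D = 142122 (D = 6 + 2*71058 = 6 + 142116 = 142122)
b = -4239891/851 (b = 4 - (-41)*(-123 + (27/46 + 59/74)) = 4 - (-41)*(-123 + 1178/851) = 4 - (-41)*(-103495)/851 = 4 - 1*4243295/851 = 4 - 4243295/851 = -4239891/851 ≈ -4982.2)
D/b = 142122/(-4239891/851) = 142122*(-851/4239891) = -40315274/1413297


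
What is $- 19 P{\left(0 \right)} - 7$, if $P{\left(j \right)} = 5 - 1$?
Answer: $-83$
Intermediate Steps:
$P{\left(j \right)} = 4$ ($P{\left(j \right)} = 5 - 1 = 4$)
$- 19 P{\left(0 \right)} - 7 = \left(-19\right) 4 - 7 = -76 - 7 = -83$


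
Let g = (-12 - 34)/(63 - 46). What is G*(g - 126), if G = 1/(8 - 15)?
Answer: 2188/119 ≈ 18.387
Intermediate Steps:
g = -46/17 ≈ -2.7059
G = -⅐ (G = 1/(-7) = -⅐ ≈ -0.14286)
G*(g - 126) = -(-46/17 - 126)/7 = -⅐*(-2188/17) = 2188/119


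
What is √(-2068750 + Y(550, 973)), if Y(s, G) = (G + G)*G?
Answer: 2*I*√43823 ≈ 418.68*I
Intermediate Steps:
Y(s, G) = 2*G² (Y(s, G) = (2*G)*G = 2*G²)
√(-2068750 + Y(550, 973)) = √(-2068750 + 2*973²) = √(-2068750 + 2*946729) = √(-2068750 + 1893458) = √(-175292) = 2*I*√43823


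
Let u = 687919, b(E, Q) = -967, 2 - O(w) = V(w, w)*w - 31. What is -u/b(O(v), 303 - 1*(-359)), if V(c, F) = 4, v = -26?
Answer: 687919/967 ≈ 711.39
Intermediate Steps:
O(w) = 33 - 4*w (O(w) = 2 - (4*w - 31) = 2 - (-31 + 4*w) = 2 + (31 - 4*w) = 33 - 4*w)
-u/b(O(v), 303 - 1*(-359)) = -687919/(-967) = -687919*(-1)/967 = -1*(-687919/967) = 687919/967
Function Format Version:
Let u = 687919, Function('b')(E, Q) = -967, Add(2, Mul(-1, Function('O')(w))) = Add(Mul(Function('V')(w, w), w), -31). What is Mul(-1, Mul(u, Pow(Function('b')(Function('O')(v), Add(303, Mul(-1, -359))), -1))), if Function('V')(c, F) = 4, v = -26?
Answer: Rational(687919, 967) ≈ 711.39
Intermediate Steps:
Function('O')(w) = Add(33, Mul(-4, w)) (Function('O')(w) = Add(2, Mul(-1, Add(Mul(4, w), -31))) = Add(2, Mul(-1, Add(-31, Mul(4, w)))) = Add(2, Add(31, Mul(-4, w))) = Add(33, Mul(-4, w)))
Mul(-1, Mul(u, Pow(Function('b')(Function('O')(v), Add(303, Mul(-1, -359))), -1))) = Mul(-1, Mul(687919, Pow(-967, -1))) = Mul(-1, Mul(687919, Rational(-1, 967))) = Mul(-1, Rational(-687919, 967)) = Rational(687919, 967)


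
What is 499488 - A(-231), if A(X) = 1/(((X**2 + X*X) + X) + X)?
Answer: 53075594879/106260 ≈ 4.9949e+5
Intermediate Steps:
A(X) = 1/(2*X + 2*X**2) (A(X) = 1/(((X**2 + X**2) + X) + X) = 1/((2*X**2 + X) + X) = 1/((X + 2*X**2) + X) = 1/(2*X + 2*X**2))
499488 - A(-231) = 499488 - 1/(2*(-231)*(1 - 231)) = 499488 - (-1)/(2*231*(-230)) = 499488 - (-1)*(-1)/(2*231*230) = 499488 - 1*1/106260 = 499488 - 1/106260 = 53075594879/106260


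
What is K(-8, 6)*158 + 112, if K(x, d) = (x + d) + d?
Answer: 744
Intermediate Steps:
K(x, d) = x + 2*d (K(x, d) = (d + x) + d = x + 2*d)
K(-8, 6)*158 + 112 = (-8 + 2*6)*158 + 112 = (-8 + 12)*158 + 112 = 4*158 + 112 = 632 + 112 = 744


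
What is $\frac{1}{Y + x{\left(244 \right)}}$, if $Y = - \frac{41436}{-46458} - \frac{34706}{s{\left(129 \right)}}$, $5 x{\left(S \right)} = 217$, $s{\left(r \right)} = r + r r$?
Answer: $\frac{21641685}{913763306} \approx 0.023684$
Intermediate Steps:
$s{\left(r \right)} = r + r^{2}$
$x{\left(S \right)} = \frac{217}{5}$ ($x{\left(S \right)} = \frac{1}{5} \cdot 217 = \frac{217}{5}$)
$Y = - \frac{25485823}{21641685}$ ($Y = - \frac{41436}{-46458} - \frac{34706}{129 \left(1 + 129\right)} = \left(-41436\right) \left(- \frac{1}{46458}\right) - \frac{34706}{129 \cdot 130} = \frac{2302}{2581} - \frac{34706}{16770} = \frac{2302}{2581} - \frac{17353}{8385} = - \frac{25485823}{21641685} \approx -1.1776$)
$\frac{1}{Y + x{\left(244 \right)}} = \frac{1}{- \frac{25485823}{21641685} + \frac{217}{5}} = \frac{1}{\frac{913763306}{21641685}} = \frac{21641685}{913763306}$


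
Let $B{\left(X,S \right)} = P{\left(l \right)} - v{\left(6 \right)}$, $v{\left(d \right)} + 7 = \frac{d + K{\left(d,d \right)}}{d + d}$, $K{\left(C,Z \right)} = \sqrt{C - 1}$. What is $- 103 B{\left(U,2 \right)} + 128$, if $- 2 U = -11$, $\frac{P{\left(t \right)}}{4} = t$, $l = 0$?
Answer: $- \frac{1083}{2} + \frac{103 \sqrt{5}}{12} \approx -522.31$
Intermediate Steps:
$P{\left(t \right)} = 4 t$
$K{\left(C,Z \right)} = \sqrt{-1 + C}$
$v{\left(d \right)} = -7 + \frac{d + \sqrt{-1 + d}}{2 d}$ ($v{\left(d \right)} = -7 + \frac{d + \sqrt{-1 + d}}{d + d} = -7 + \frac{d + \sqrt{-1 + d}}{2 d}$)
$U = \frac{11}{2}$ ($U = \left(- \frac{1}{2}\right) \left(-11\right) = \frac{11}{2} \approx 5.5$)
$B{\left(X,S \right)} = \frac{13}{2} - \frac{\sqrt{5}}{12}$ ($B{\left(X,S \right)} = 4 \cdot 0 - \frac{\sqrt{-1 + 6} - 78}{2 \cdot 6} = 0 - \frac{1}{2} \cdot \frac{1}{6} \left(\sqrt{5} - 78\right) = 0 - \frac{1}{2} \cdot \frac{1}{6} \left(-78 + \sqrt{5}\right) = 0 - \left(- \frac{13}{2} + \frac{\sqrt{5}}{12}\right) = 0 + \left(\frac{13}{2} - \frac{\sqrt{5}}{12}\right) = \frac{13}{2} - \frac{\sqrt{5}}{12}$)
$- 103 B{\left(U,2 \right)} + 128 = - 103 \left(\frac{13}{2} - \frac{\sqrt{5}}{12}\right) + 128 = \left(- \frac{1339}{2} + \frac{103 \sqrt{5}}{12}\right) + 128 = - \frac{1083}{2} + \frac{103 \sqrt{5}}{12}$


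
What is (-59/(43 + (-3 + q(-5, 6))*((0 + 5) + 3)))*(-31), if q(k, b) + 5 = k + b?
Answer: -1829/13 ≈ -140.69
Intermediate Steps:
q(k, b) = -5 + b + k (q(k, b) = -5 + (k + b) = -5 + (b + k) = -5 + b + k)
(-59/(43 + (-3 + q(-5, 6))*((0 + 5) + 3)))*(-31) = (-59/(43 + (-3 + (-5 + 6 - 5))*((0 + 5) + 3)))*(-31) = (-59/(43 + (-3 - 4)*(5 + 3)))*(-31) = (-59/(43 - 7*8))*(-31) = (-59/(43 - 56))*(-31) = (-59/(-13))*(-31) = -1/13*(-59)*(-31) = (59/13)*(-31) = -1829/13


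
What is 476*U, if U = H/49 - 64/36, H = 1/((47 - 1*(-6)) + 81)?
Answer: -3571598/4221 ≈ -846.15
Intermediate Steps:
H = 1/134 (H = 1/((47 + 6) + 81) = 1/(53 + 81) = 1/134 ≈ 0.0074627)
U = -105047/59094 (U = (1/134)/49 - 64/36 = (1/134)*(1/49) - 64*1/36 = 1/6566 - 16/9 = -105047/59094 ≈ -1.7776)
476*U = 476*(-105047/59094) = -3571598/4221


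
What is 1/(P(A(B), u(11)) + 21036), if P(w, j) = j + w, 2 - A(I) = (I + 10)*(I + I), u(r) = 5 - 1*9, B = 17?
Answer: 1/20116 ≈ 4.9712e-5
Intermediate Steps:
u(r) = -4 (u(r) = 5 - 9 = -4)
A(I) = 2 - 2*I*(10 + I) (A(I) = 2 - (I + 10)*(I + I) = 2 - (10 + I)*2*I = 2 - 2*I*(10 + I))
1/(P(A(B), u(11)) + 21036) = 1/((-4 + (2 - 20*17 - 2*17²)) + 21036) = 1/((-4 + (2 - 340 - 2*289)) + 21036) = 1/((-4 + (2 - 340 - 578)) + 21036) = 1/((-4 - 916) + 21036) = 1/(-920 + 21036) = 1/20116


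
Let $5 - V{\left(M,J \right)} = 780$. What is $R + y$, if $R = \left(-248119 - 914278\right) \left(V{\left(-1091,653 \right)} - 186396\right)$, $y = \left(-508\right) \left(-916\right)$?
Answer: $217567474215$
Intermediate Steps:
$V{\left(M,J \right)} = -775$ ($V{\left(M,J \right)} = 5 - 780 = -775$)
$y = 465328$
$R = 217567008887$ ($R = \left(-248119 - 914278\right) \left(-775 - 186396\right) = \left(-1162397\right) \left(-187171\right) = 217567008887$)
$R + y = 217567008887 + 465328 = 217567474215$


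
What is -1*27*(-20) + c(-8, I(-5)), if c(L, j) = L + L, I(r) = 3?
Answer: 524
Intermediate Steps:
c(L, j) = 2*L
-1*27*(-20) + c(-8, I(-5)) = -1*27*(-20) + 2*(-8) = -27*(-20) - 16 = 540 - 16 = 524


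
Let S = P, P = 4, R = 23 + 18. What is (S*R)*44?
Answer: 7216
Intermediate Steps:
R = 41
S = 4
(S*R)*44 = (4*41)*44 = 164*44 = 7216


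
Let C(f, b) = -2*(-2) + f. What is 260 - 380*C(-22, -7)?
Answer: 7100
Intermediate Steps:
C(f, b) = 4 + f
260 - 380*C(-22, -7) = 260 - 380*(4 - 22) = 260 - 380*(-18) = 260 + 6840 = 7100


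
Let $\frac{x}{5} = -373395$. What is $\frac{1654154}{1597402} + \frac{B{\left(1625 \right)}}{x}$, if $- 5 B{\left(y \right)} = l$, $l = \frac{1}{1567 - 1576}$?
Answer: $\frac{69485942894674}{67101965976375} \approx 1.0355$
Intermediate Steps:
$x = -1866975$ ($x = 5 \left(-373395\right) = -1866975$)
$l = - \frac{1}{9}$ ($l = \frac{1}{-9} = - \frac{1}{9} \approx -0.11111$)
$B{\left(y \right)} = \frac{1}{45}$ ($B{\left(y \right)} = \left(- \frac{1}{5}\right) \left(- \frac{1}{9}\right) = \frac{1}{45}$)
$\frac{1654154}{1597402} + \frac{B{\left(1625 \right)}}{x} = \frac{1654154}{1597402} + \frac{1}{45 \left(-1866975\right)} = 1654154 \cdot \frac{1}{1597402} + \frac{1}{45} \left(- \frac{1}{1866975}\right) = \frac{827077}{798701} - \frac{1}{84013875} = \frac{69485942894674}{67101965976375}$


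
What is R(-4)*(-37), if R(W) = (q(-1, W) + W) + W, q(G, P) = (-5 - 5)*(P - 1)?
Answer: -1554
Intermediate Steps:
q(G, P) = 10 - 10*P (q(G, P) = -10*(-1 + P) = 10 - 10*P)
R(W) = 10 - 8*W (R(W) = ((10 - 10*W) + W) + W = (10 - 9*W) + W = 10 - 8*W)
R(-4)*(-37) = (10 - 8*(-4))*(-37) = (10 + 32)*(-37) = 42*(-37) = -1554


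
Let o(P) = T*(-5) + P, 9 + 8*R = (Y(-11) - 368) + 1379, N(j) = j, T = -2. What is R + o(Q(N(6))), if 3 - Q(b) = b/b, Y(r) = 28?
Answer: 563/4 ≈ 140.75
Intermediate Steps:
Q(b) = 2 (Q(b) = 3 - b/b = 3 - 1*1 = 3 - 1 = 2)
R = 515/4 (R = -9/8 + ((28 - 368) + 1379)/8 = -9/8 + (-340 + 1379)/8 = -9/8 + (⅛)*1039 = -9/8 + 1039/8 = 515/4 ≈ 128.75)
o(P) = 10 + P (o(P) = -2*(-5) + P = 10 + P)
R + o(Q(N(6))) = 515/4 + (10 + 2) = 515/4 + 12 = 563/4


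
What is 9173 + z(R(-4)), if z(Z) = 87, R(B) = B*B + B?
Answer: 9260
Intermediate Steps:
R(B) = B + B² (R(B) = B² + B = B + B²)
9173 + z(R(-4)) = 9173 + 87 = 9260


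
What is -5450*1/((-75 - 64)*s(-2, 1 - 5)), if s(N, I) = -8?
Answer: -2725/556 ≈ -4.9011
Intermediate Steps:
-5450*1/((-75 - 64)*s(-2, 1 - 5)) = -5450*(-1/(8*(-75 - 64))) = -5450/((-8*(-139))) = -5450/1112 = -5450*1/1112 = -2725/556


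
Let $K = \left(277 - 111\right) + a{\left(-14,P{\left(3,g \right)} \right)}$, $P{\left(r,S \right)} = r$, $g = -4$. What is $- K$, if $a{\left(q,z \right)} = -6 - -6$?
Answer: $-166$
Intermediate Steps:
$a{\left(q,z \right)} = 0$ ($a{\left(q,z \right)} = -6 + 6 = 0$)
$K = 166$ ($K = \left(277 - 111\right) + 0 = 166 + 0 = 166$)
$- K = \left(-1\right) 166 = -166$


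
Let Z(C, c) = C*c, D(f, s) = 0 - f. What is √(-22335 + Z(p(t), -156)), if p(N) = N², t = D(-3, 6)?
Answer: I*√23739 ≈ 154.07*I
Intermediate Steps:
D(f, s) = -f
t = 3 (t = -1*(-3) = 3)
√(-22335 + Z(p(t), -156)) = √(-22335 + 3²*(-156)) = √(-22335 + 9*(-156)) = √(-22335 - 1404) = √(-23739) = I*√23739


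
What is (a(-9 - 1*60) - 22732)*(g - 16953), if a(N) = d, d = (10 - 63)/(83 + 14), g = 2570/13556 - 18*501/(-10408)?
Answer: 659247035046450729/1710726532 ≈ 3.8536e+8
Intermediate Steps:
g = 18624571/17636356 (g = 2570*(1/13556) - 9018*(-1/10408) = 1285/6778 + 4509/5204 = 18624571/17636356 ≈ 1.0560)
d = -53/97 ≈ -0.54639
a(N) = -53/97
(a(-9 - 1*60) - 22732)*(g - 16953) = (-53/97 - 22732)*(18624571/17636356 - 16953) = -2205057/97*(-298970518697/17636356) = 659247035046450729/1710726532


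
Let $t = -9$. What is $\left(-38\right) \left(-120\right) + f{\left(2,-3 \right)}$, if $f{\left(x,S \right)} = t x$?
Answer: $4542$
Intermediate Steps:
$f{\left(x,S \right)} = - 9 x$
$\left(-38\right) \left(-120\right) + f{\left(2,-3 \right)} = \left(-38\right) \left(-120\right) - 18 = 4560 - 18 = 4542$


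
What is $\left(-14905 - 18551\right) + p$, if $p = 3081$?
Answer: $-30375$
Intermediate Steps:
$\left(-14905 - 18551\right) + p = \left(-14905 - 18551\right) + 3081 = -33456 + 3081 = -30375$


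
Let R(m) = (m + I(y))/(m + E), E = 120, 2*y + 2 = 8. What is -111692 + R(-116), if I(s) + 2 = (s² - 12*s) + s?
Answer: -223455/2 ≈ -1.1173e+5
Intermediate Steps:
y = 3 (y = -1 + (½)*8 = -1 + 4 = 3)
I(s) = -2 + s² - 11*s (I(s) = -2 + ((s² - 12*s) + s) = -2 + (s² - 11*s) = -2 + s² - 11*s)
R(m) = (-26 + m)/(120 + m) (R(m) = (m + (-2 + 3² - 11*3))/(m + 120) = (m + (-2 + 9 - 33))/(120 + m) = (m - 26)/(120 + m) = (-26 + m)/(120 + m))
-111692 + R(-116) = -111692 + (-26 - 116)/(120 - 116) = -111692 - 142/4 = -111692 + (¼)*(-142) = -111692 - 71/2 = -223455/2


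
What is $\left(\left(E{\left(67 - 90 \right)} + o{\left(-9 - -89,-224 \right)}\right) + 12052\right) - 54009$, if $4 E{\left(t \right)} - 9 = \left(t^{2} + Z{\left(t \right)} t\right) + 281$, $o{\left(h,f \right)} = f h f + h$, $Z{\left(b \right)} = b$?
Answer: $3972540$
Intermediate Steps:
$o{\left(h,f \right)} = h + h f^{2}$ ($o{\left(h,f \right)} = h f^{2} + h = h + h f^{2}$)
$E{\left(t \right)} = \frac{145}{2} + \frac{t^{2}}{2}$ ($E{\left(t \right)} = \frac{9}{4} + \frac{\left(t^{2} + t t\right) + 281}{4} = \frac{9}{4} + \frac{\left(t^{2} + t^{2}\right) + 281}{4} = \frac{9}{4} + \frac{2 t^{2} + 281}{4} = \frac{9}{4} + \frac{281 + 2 t^{2}}{4} = \frac{9}{4} + \left(\frac{281}{4} + \frac{t^{2}}{2}\right) = \frac{145}{2} + \frac{t^{2}}{2}$)
$\left(\left(E{\left(67 - 90 \right)} + o{\left(-9 - -89,-224 \right)}\right) + 12052\right) - 54009 = \left(\left(\left(\frac{145}{2} + \frac{\left(67 - 90\right)^{2}}{2}\right) + \left(-9 - -89\right) \left(1 + \left(-224\right)^{2}\right)\right) + 12052\right) - 54009 = \left(\left(\left(\frac{145}{2} + \frac{\left(67 - 90\right)^{2}}{2}\right) + \left(-9 + 89\right) \left(1 + 50176\right)\right) + 12052\right) - 54009 = \left(\left(\left(\frac{145}{2} + \frac{\left(-23\right)^{2}}{2}\right) + 80 \cdot 50177\right) + 12052\right) - 54009 = \left(\left(\left(\frac{145}{2} + \frac{1}{2} \cdot 529\right) + 4014160\right) + 12052\right) - 54009 = \left(\left(\left(\frac{145}{2} + \frac{529}{2}\right) + 4014160\right) + 12052\right) - 54009 = \left(\left(337 + 4014160\right) + 12052\right) - 54009 = \left(4014497 + 12052\right) - 54009 = 4026549 - 54009 = 3972540$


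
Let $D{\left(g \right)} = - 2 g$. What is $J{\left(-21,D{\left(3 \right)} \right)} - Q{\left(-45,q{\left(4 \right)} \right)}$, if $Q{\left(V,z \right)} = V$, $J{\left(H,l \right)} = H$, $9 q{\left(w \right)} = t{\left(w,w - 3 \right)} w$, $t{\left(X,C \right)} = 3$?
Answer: $24$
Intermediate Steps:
$q{\left(w \right)} = \frac{w}{3}$ ($q{\left(w \right)} = \frac{3 w}{9} = \frac{w}{3}$)
$J{\left(-21,D{\left(3 \right)} \right)} - Q{\left(-45,q{\left(4 \right)} \right)} = -21 - -45 = -21 + 45 = 24$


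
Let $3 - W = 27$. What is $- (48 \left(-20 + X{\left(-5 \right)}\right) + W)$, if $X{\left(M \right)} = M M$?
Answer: $-216$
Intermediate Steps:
$X{\left(M \right)} = M^{2}$
$W = -24$ ($W = 3 - 27 = -24$)
$- (48 \left(-20 + X{\left(-5 \right)}\right) + W) = - (48 \left(-20 + \left(-5\right)^{2}\right) - 24) = - (48 \left(-20 + 25\right) - 24) = - (48 \cdot 5 - 24) = - (240 - 24) = \left(-1\right) 216 = -216$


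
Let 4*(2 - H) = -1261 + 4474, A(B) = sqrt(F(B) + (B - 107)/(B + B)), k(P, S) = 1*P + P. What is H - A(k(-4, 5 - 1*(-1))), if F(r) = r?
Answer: -3205/4 - I*sqrt(13)/4 ≈ -801.25 - 0.90139*I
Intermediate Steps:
k(P, S) = 2*P (k(P, S) = P + P = 2*P)
A(B) = sqrt(B + (-107 + B)/(2*B)) (A(B) = sqrt(B + (B - 107)/(B + B)) = sqrt(B + (-107 + B)/((2*B))) = sqrt(B + (-107 + B)*(1/(2*B))) = sqrt(B + (-107 + B)/(2*B)))
H = -3205/4 (H = 2 - (-1261 + 4474)/4 = 2 - 1/4*3213 = 2 - 3213/4 = -3205/4 ≈ -801.25)
H - A(k(-4, 5 - 1*(-1))) = -3205/4 - sqrt(2 - 214/(2*(-4)) + 4*(2*(-4)))/2 = -3205/4 - sqrt(2 - 214/(-8) + 4*(-8))/2 = -3205/4 - sqrt(2 - 214*(-1/8) - 32)/2 = -3205/4 - sqrt(2 + 107/4 - 32)/2 = -3205/4 - sqrt(-13/4)/2 = -3205/4 - I*sqrt(13)/2/2 = -3205/4 - I*sqrt(13)/4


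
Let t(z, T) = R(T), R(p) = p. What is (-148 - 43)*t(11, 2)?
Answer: -382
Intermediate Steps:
t(z, T) = T
(-148 - 43)*t(11, 2) = (-148 - 43)*2 = -191*2 = -382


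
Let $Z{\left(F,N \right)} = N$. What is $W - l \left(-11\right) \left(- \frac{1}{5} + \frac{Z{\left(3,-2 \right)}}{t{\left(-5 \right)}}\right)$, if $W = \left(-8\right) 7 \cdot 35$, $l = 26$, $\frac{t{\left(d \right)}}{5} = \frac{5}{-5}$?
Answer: $- \frac{9514}{5} \approx -1902.8$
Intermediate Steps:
$t{\left(d \right)} = -5$ ($t{\left(d \right)} = 5 \frac{5}{-5} = 5 \cdot 5 \left(- \frac{1}{5}\right) = 5 \left(-1\right) = -5$)
$W = -1960$ ($W = \left(-56\right) 35 = -1960$)
$W - l \left(-11\right) \left(- \frac{1}{5} + \frac{Z{\left(3,-2 \right)}}{t{\left(-5 \right)}}\right) = -1960 - 26 \left(-11\right) \left(- \frac{1}{5} - \frac{2}{-5}\right) = -1960 - - 286 \left(\left(-1\right) \frac{1}{5} - - \frac{2}{5}\right) = -1960 - - 286 \left(- \frac{1}{5} + \frac{2}{5}\right) = -1960 - \left(-286\right) \frac{1}{5} = -1960 - - \frac{286}{5} = -1960 + \frac{286}{5} = - \frac{9514}{5}$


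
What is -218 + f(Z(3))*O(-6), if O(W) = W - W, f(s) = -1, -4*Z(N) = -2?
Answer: -218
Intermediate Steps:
Z(N) = 1/2 (Z(N) = -1/4*(-2) = 1/2)
O(W) = 0
-218 + f(Z(3))*O(-6) = -218 - 1*0 = -218 + 0 = -218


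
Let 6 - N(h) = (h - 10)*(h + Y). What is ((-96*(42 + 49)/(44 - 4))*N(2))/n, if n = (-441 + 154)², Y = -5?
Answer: 2808/58835 ≈ 0.047727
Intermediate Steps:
N(h) = 6 - (-10 + h)*(-5 + h) (N(h) = 6 - (h - 10)*(h - 5) = 6 - (-10 + h)*(-5 + h))
n = 82369 (n = (-287)² = 82369)
((-96*(42 + 49)/(44 - 4))*N(2))/n = ((-96*(42 + 49)/(44 - 4))*(-44 - 1*2² + 15*2))/82369 = ((-8736/40)*(-44 - 1*4 + 30))*(1/82369) = ((-8736/40)*(-44 - 4 + 30))*(1/82369) = (-96*91/40*(-18))*(1/82369) = -1092/5*(-18)*(1/82369) = (19656/5)*(1/82369) = 2808/58835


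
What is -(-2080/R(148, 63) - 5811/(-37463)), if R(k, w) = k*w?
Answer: 5935319/87326253 ≈ 0.067967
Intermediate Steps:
-(-2080/R(148, 63) - 5811/(-37463)) = -(-2080/(148*63) - 5811/(-37463)) = -(-2080/9324 - 5811*(-1/37463)) = -(-2080*1/9324 + 5811/37463) = -(-520/2331 + 5811/37463) = -1*(-5935319/87326253) = 5935319/87326253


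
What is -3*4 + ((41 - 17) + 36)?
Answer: 48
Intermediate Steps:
-3*4 + ((41 - 17) + 36) = -12 + (24 + 36) = -12 + 60 = 48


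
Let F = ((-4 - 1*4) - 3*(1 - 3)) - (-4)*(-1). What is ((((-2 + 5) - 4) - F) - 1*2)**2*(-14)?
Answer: -126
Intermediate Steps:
F = -6 (F = ((-4 - 4) - 3*(-2)) - 1*4 = (-8 + 6) - 4 = -2 - 4 = -6)
((((-2 + 5) - 4) - F) - 1*2)**2*(-14) = ((((-2 + 5) - 4) - 1*(-6)) - 1*2)**2*(-14) = (((3 - 4) + 6) - 2)**2*(-14) = ((-1 + 6) - 2)**2*(-14) = (5 - 2)**2*(-14) = 3**2*(-14) = 9*(-14) = -126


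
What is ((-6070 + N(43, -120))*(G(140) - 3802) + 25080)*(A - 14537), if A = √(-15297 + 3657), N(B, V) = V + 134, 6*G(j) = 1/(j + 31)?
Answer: -171894833372116/513 + 23649285736*I*√2910/513 ≈ -3.3508e+11 + 2.4868e+9*I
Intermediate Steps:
G(j) = 1/(6*(31 + j)) (G(j) = 1/(6*(j + 31)) = 1/(6*(31 + j)))
N(B, V) = 134 + V
A = 2*I*√2910 (A = √(-11640) = 2*I*√2910 ≈ 107.89*I)
((-6070 + N(43, -120))*(G(140) - 3802) + 25080)*(A - 14537) = ((-6070 + (134 - 120))*(1/(6*(31 + 140)) - 3802) + 25080)*(2*I*√2910 - 14537) = ((-6070 + 14)*((⅙)/171 - 3802) + 25080)*(-14537 + 2*I*√2910) = (-6056*((⅙)*(1/171) - 3802) + 25080)*(-14537 + 2*I*√2910) = (-6056*(1/1026 - 3802) + 25080)*(-14537 + 2*I*√2910) = (-6056*(-3900851/1026) + 25080)*(-14537 + 2*I*√2910) = (11811776828/513 + 25080)*(-14537 + 2*I*√2910) = 11824642868*(-14537 + 2*I*√2910)/513 = -171894833372116/513 + 23649285736*I*√2910/513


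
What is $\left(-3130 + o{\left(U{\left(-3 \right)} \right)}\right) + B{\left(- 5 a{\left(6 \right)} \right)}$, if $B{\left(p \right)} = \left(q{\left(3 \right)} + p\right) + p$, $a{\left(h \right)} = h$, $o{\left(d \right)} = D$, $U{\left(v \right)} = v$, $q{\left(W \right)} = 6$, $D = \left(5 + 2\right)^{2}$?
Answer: $-3135$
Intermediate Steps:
$D = 49$ ($D = 7^{2} = 49$)
$o{\left(d \right)} = 49$
$B{\left(p \right)} = 6 + 2 p$ ($B{\left(p \right)} = \left(6 + p\right) + p = 6 + 2 p$)
$\left(-3130 + o{\left(U{\left(-3 \right)} \right)}\right) + B{\left(- 5 a{\left(6 \right)} \right)} = \left(-3130 + 49\right) + \left(6 + 2 \left(\left(-5\right) 6\right)\right) = -3081 + \left(6 + 2 \left(-30\right)\right) = -3081 + \left(6 - 60\right) = -3081 - 54 = -3135$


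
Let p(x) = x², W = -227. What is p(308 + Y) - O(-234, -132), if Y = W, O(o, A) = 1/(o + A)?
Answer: 2401327/366 ≈ 6561.0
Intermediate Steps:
O(o, A) = 1/(A + o)
Y = -227
p(308 + Y) - O(-234, -132) = (308 - 227)² - 1/(-132 - 234) = 81² - 1/(-366) = 6561 - 1*(-1/366) = 6561 + 1/366 = 2401327/366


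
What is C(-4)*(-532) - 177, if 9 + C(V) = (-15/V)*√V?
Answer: 4611 - 3990*I ≈ 4611.0 - 3990.0*I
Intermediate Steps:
C(V) = -9 - 15/√V (C(V) = -9 + (-15/V)*√V = -9 - 15/√V)
C(-4)*(-532) - 177 = (-9 - (-15)*I/2)*(-532) - 177 = (-9 + 15*I/2)*(-532) - 177 = (4788 - 3990*I) - 177 = 4611 - 3990*I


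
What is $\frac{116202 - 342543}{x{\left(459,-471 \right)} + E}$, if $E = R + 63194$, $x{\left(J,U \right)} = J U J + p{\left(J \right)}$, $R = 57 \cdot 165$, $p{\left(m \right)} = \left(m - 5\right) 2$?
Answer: $\frac{226341}{99157244} \approx 0.0022826$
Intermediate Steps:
$p{\left(m \right)} = -10 + 2 m$ ($p{\left(m \right)} = \left(-5 + m\right) 2 = -10 + 2 m$)
$R = 9405$
$x{\left(J,U \right)} = -10 + 2 J + U J^{2}$ ($x{\left(J,U \right)} = J U J + \left(-10 + 2 J\right) = U J^{2} + \left(-10 + 2 J\right) = -10 + 2 J + U J^{2}$)
$E = 72599$ ($E = 9405 + 63194 = 72599$)
$\frac{116202 - 342543}{x{\left(459,-471 \right)} + E} = \frac{116202 - 342543}{\left(-10 + 2 \cdot 459 - 471 \cdot 459^{2}\right) + 72599} = - \frac{226341}{\left(-10 + 918 - 99230751\right) + 72599} = - \frac{226341}{-99229843 + 72599} = - \frac{226341}{-99157244} = \left(-226341\right) \left(- \frac{1}{99157244}\right) = \frac{226341}{99157244}$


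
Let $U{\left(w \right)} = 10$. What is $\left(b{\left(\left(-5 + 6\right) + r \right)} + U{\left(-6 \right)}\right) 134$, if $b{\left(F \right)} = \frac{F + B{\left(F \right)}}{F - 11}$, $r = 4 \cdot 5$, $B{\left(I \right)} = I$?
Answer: $\frac{9514}{5} \approx 1902.8$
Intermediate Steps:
$r = 20$
$b{\left(F \right)} = \frac{2 F}{-11 + F}$ ($b{\left(F \right)} = \frac{F + F}{F - 11} = \frac{2 F}{-11 + F}$)
$\left(b{\left(\left(-5 + 6\right) + r \right)} + U{\left(-6 \right)}\right) 134 = \left(\frac{2 \left(\left(-5 + 6\right) + 20\right)}{-11 + \left(\left(-5 + 6\right) + 20\right)} + 10\right) 134 = \left(\frac{2 \left(1 + 20\right)}{-11 + \left(1 + 20\right)} + 10\right) 134 = \left(2 \cdot 21 \frac{1}{-11 + 21} + 10\right) 134 = \left(2 \cdot 21 \cdot \frac{1}{10} + 10\right) 134 = \left(\frac{21}{5} + 10\right) 134 = \frac{71}{5} \cdot 134 = \frac{9514}{5}$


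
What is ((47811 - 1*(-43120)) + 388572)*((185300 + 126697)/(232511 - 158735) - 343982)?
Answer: -4056164472231535/24592 ≈ -1.6494e+11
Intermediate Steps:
((47811 - 1*(-43120)) + 388572)*((185300 + 126697)/(232511 - 158735) - 343982) = ((47811 + 43120) + 388572)*(311997/73776 - 343982) = (90931 + 388572)*(311997*(1/73776) - 343982) = 479503*(103999/24592 - 343982) = 479503*(-8459101345/24592) = -4056164472231535/24592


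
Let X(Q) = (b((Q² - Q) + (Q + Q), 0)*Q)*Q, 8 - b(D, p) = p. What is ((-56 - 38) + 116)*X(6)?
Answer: 6336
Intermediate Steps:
b(D, p) = 8 - p
X(Q) = 8*Q² (X(Q) = ((8 - 1*0)*Q)*Q = ((8 + 0)*Q)*Q = (8*Q)*Q = 8*Q²)
((-56 - 38) + 116)*X(6) = ((-56 - 38) + 116)*(8*6²) = (-94 + 116)*(8*36) = 22*288 = 6336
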